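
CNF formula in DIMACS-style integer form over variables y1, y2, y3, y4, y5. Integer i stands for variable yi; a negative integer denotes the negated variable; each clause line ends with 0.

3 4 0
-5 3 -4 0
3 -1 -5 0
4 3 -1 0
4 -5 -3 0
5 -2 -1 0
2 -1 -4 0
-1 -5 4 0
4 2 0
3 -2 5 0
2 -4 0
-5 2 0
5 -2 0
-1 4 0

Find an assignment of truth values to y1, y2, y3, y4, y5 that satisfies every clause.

y1 = 1  y2 = 1  y3 = 1  y4 = 1  y5 = 1

Check each clause:
  1. (y3 || y4) — y3 is true.
  2. (!y4 || !y5 || y3) — y3 is true.
  3. (!y5 || y3 || !y1) — y3 is true.
  4. (y3 || !y1 || y4) — y3 is true.
  5. (y4 || !y5 || !y3) — y4 is true.
  6. (!y2 || !y1 || y5) — y5 is true.
  7. (!y1 || !y4 || y2) — y2 is true.
  8. (y4 || !y5 || !y1) — y4 is true.
  9. (y4 || y2) — y2 is true.
  10. (!y2 || y3 || y5) — y3 is true.
  11. (y2 || !y4) — y2 is true.
  12. (y2 || !y5) — y2 is true.
  13. (!y2 || y5) — y5 is true.
  14. (!y1 || y4) — y4 is true.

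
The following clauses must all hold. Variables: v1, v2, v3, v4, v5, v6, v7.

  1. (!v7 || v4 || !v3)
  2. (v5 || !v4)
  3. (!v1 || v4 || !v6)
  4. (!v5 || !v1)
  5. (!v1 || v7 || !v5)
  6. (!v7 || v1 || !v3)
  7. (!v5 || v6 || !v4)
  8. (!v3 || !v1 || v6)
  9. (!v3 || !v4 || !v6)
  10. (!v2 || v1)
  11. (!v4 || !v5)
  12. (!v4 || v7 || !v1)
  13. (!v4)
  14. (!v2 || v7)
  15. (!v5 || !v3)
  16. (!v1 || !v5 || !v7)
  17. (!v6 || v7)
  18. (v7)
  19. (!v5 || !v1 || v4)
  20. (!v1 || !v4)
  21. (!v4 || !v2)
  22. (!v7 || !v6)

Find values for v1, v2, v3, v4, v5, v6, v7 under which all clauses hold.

v1 = False, v2 = False, v3 = False, v4 = False, v5 = True, v6 = False, v7 = True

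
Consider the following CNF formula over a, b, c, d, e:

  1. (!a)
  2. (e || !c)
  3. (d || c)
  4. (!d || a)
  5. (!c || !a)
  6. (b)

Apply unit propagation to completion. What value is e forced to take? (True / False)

(!a) stands alone — a = False.
(!d || a): since a = False, the clause reduces to (!d). d = False.
(d || c) with d = False leaves only c, so c = True.
(e || !c) with c = True leaves only e, so e = True.

True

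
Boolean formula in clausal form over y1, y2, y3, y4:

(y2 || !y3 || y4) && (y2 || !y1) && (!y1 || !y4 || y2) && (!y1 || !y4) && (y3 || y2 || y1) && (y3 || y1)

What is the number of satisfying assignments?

5

The models are:
  y1=F y2=F y3=T y4=T
  y1=F y2=T y3=T y4=F
  y1=F y2=T y3=T y4=T
  y1=T y2=T y3=F y4=F
  y1=T y2=T y3=T y4=F
That's 5 in total.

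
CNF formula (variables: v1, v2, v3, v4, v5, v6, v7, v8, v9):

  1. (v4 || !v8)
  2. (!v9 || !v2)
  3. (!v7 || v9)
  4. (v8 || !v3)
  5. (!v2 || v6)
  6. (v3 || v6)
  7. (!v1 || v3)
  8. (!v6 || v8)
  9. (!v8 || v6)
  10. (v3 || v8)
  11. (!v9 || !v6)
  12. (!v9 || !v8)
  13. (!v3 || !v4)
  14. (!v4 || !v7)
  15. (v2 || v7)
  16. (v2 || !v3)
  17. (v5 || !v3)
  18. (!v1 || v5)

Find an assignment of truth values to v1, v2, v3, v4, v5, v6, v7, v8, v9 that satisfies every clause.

v1=F  v2=T  v3=F  v4=T  v5=T  v6=T  v7=F  v8=T  v9=F

Check each clause:
  1. (v4 || !v8) — v4 is true.
  2. (!v9 || !v2) — !v9 is true.
  3. (!v7 || v9) — !v7 is true.
  4. (!v3 || v8) — v8 is true.
  5. (!v2 || v6) — v6 is true.
  6. (v3 || v6) — v6 is true.
  7. (!v1 || v3) — !v1 is true.
  8. (v8 || !v6) — v8 is true.
  9. (v6 || !v8) — v6 is true.
  10. (v3 || v8) — v8 is true.
  11. (!v6 || !v9) — !v9 is true.
  12. (!v9 || !v8) — !v9 is true.
  13. (!v4 || !v3) — !v3 is true.
  14. (!v7 || !v4) — !v7 is true.
  15. (v2 || v7) — v2 is true.
  16. (v2 || !v3) — v2 is true.
  17. (v5 || !v3) — !v3 is true.
  18. (v5 || !v1) — v5 is true.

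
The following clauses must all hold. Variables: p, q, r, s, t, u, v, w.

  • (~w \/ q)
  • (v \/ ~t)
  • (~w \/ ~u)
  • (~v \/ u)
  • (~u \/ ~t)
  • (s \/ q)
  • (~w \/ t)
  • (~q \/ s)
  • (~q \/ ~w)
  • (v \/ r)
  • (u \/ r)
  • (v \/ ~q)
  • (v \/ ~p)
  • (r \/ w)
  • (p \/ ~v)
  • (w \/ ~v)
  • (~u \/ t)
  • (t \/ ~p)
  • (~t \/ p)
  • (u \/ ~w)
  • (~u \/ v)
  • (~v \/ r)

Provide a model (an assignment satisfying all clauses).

p = False, q = False, r = True, s = True, t = False, u = False, v = False, w = False

Pure literal: r appears only positively; assign r = True.
Pure literal: s appears only positively; assign s = True.
Set p = False and propagate.
  then v is forced to False.
  then t is forced to False.
  then w is forced to False.
  then q is forced to False.
  then u is forced to False.
Every clause has at least one true literal under this assignment.
Check each clause:
  1. (q \/ ~w) — ~w is true.
  2. (~t \/ v) — ~t is true.
  3. (~w \/ ~u) — ~w is true.
  4. (~v \/ u) — ~v is true.
  5. (~t \/ ~u) — ~u is true.
  6. (s \/ q) — s is true.
  7. (t \/ ~w) — ~w is true.
  8. (~q \/ s) — s is true.
  9. (~w \/ ~q) — ~w is true.
  10. (r \/ v) — r is true.
  11. (r \/ u) — r is true.
  12. (v \/ ~q) — ~q is true.
  13. (~p \/ v) — ~p is true.
  14. (r \/ w) — r is true.
  15. (p \/ ~v) — ~v is true.
  16. (w \/ ~v) — ~v is true.
  17. (~u \/ t) — ~u is true.
  18. (~p \/ t) — ~p is true.
  19. (p \/ ~t) — ~t is true.
  20. (u \/ ~w) — ~w is true.
  21. (v \/ ~u) — ~u is true.
  22. (r \/ ~v) — ~v is true.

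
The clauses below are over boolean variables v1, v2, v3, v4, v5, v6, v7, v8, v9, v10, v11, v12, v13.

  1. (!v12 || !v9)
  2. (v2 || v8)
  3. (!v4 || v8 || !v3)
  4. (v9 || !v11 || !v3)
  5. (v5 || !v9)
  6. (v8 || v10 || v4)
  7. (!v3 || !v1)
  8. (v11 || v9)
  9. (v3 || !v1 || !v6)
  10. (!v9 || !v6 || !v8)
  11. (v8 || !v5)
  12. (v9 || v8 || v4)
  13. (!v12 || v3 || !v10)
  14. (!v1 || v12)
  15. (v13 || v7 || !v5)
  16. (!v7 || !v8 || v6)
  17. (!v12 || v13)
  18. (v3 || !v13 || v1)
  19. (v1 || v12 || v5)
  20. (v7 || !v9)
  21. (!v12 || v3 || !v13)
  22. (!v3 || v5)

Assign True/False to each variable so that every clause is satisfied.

v1=False  v2=False  v3=False  v4=False  v5=True  v6=True  v7=True  v8=True  v9=False  v10=True  v11=True  v12=False  v13=False

Branch on v1: take v1 = False.
Try v2 = False.
  then v8 is forced to True.
Branch on v3: take v3 = False.
  then v13 is forced to False.
  then v12 is forced to False.
  then v5 is forced to True.
  then v7 is forced to True.
  then v6 is forced to True.
  then v9 is forced to False.
  then v11 is forced to True.
v4, v10 are now unconstrained; take v4 = False, v10 = True.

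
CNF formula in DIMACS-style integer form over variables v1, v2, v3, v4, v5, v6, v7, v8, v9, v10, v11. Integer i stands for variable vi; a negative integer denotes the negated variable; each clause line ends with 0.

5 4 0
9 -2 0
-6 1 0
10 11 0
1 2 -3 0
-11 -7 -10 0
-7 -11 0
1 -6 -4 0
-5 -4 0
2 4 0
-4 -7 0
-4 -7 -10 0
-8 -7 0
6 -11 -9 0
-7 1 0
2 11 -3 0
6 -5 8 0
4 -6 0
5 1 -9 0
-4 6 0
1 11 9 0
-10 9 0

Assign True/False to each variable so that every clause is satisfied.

v1 occurs only positively in the remaining clauses — set v1 = True.
Pure literal: v3 appears only negated; assign v3 = False.
Try v2 = False.
  then v4 is forced to True.
  then v5 is forced to False.
  then v7 is forced to False.
  then v6 is forced to True.
Set v9 = False and propagate.
  then v10 is forced to False.
  then v11 is forced to True.
v8 is now unconstrained; take v8 = True.
Check each clause:
  1. {v5, v4} — v4 is true.
  2. {v9, ¬v2} — ¬v2 is true.
  3. {v1, ¬v6} — v1 is true.
  4. {v11, v10} — v11 is true.
  5. {v2, v1, ¬v3} — v1 is true.
  6. {¬v11, ¬v10, ¬v7} — ¬v7 is true.
  7. {¬v11, ¬v7} — ¬v7 is true.
  8. {¬v4, v1, ¬v6} — v1 is true.
  9. {¬v5, ¬v4} — ¬v5 is true.
  10. {v2, v4} — v4 is true.
  11. {¬v7, ¬v4} — ¬v7 is true.
  12. {¬v7, ¬v10, ¬v4} — ¬v7 is true.
  13. {¬v7, ¬v8} — ¬v7 is true.
  14. {¬v9, ¬v11, v6} — v6 is true.
  15. {v1, ¬v7} — ¬v7 is true.
  16. {v2, v11, ¬v3} — v11 is true.
  17. {v8, v6, ¬v5} — v8 is true.
  18. {v4, ¬v6} — v4 is true.
  19. {v1, ¬v9, v5} — v1 is true.
  20. {¬v4, v6} — v6 is true.
  21. {v9, v1, v11} — v11 is true.
  22. {¬v10, v9} — ¬v10 is true.

v1=T  v2=F  v3=F  v4=T  v5=F  v6=T  v7=F  v8=T  v9=F  v10=F  v11=T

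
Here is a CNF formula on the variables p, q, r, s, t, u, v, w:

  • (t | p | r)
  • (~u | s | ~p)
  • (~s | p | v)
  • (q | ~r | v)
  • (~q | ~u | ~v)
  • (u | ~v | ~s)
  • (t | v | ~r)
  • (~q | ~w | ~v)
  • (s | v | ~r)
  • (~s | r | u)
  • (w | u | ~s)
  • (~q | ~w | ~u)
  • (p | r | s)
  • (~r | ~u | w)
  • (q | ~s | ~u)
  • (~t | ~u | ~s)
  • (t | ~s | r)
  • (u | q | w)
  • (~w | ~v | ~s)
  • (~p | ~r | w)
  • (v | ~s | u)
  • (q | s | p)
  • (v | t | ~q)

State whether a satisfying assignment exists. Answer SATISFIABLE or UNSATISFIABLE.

SATISFIABLE

Try p = True.
Try q = False.
Branch on r: take r = True.
  then v is forced to True.
  then w is forced to True.
  then s is forced to False.
  then u is forced to False.
t is now unconstrained; take t = False.
So p=True, q=False, r=True, s=False, t=False, u=False, v=True, w=True is a satisfying assignment.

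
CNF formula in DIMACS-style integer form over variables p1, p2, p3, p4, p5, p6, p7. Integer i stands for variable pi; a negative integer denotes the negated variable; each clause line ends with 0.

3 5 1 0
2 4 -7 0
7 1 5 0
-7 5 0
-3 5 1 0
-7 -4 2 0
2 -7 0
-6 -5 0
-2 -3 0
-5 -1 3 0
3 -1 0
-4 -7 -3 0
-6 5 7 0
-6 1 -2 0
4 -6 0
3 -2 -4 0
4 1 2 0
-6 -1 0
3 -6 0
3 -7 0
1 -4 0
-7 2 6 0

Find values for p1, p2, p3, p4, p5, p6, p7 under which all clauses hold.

p1=0, p2=1, p3=0, p4=0, p5=1, p6=0, p7=0

Branch on p1: take p1 = False.
  then p4 is forced to False.
  then p6 is forced to False.
  then p2 is forced to True.
  then p3 is forced to False.
  then p5 is forced to True.
  then p7 is forced to False.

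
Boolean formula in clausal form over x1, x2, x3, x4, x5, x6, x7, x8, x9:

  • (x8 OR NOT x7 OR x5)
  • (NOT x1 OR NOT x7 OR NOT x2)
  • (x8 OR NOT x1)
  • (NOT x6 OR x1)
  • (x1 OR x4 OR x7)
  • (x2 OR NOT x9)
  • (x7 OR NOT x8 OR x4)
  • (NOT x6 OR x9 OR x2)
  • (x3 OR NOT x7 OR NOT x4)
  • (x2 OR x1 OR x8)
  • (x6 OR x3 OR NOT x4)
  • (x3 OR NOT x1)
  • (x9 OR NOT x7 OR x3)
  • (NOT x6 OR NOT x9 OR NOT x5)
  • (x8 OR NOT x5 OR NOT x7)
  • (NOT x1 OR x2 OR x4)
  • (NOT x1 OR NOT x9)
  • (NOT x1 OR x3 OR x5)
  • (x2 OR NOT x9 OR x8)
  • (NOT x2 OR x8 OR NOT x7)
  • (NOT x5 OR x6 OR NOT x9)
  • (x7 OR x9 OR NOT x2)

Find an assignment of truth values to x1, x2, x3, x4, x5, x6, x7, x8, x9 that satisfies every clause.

x1=F, x2=T, x3=T, x4=T, x5=F, x6=F, x7=T, x8=T, x9=T

Pure literal: x3 appears only positively; assign x3 = True.
Branch on x1: take x1 = False.
  then x6 is forced to False.
Branch on x2: take x2 = True.
The remaining clauses are satisfied by x4 = True, x5 = False, x7 = True, x8 = True, x9 = True.
Every clause has at least one true literal under this assignment.
Check each clause:
  1. (x5 OR x8 OR NOT x7) — x8 is true.
  2. (NOT x7 OR NOT x1 OR NOT x2) — NOT x1 is true.
  3. (x8 OR NOT x1) — x8 is true.
  4. (x1 OR NOT x6) — NOT x6 is true.
  5. (x4 OR x1 OR x7) — x4 is true.
  6. (NOT x9 OR x2) — x2 is true.
  7. (NOT x8 OR x4 OR x7) — x4 is true.
  8. (x9 OR x2 OR NOT x6) — x9 is true.
  9. (NOT x7 OR x3 OR NOT x4) — x3 is true.
  10. (x8 OR x1 OR x2) — x8 is true.
  11. (x6 OR NOT x4 OR x3) — x3 is true.
  12. (NOT x1 OR x3) — x3 is true.
  13. (NOT x7 OR x3 OR x9) — x9 is true.
  14. (NOT x5 OR NOT x6 OR NOT x9) — NOT x6 is true.
  15. (NOT x7 OR NOT x5 OR x8) — x8 is true.
  16. (NOT x1 OR x2 OR x4) — x2 is true.
  17. (NOT x9 OR NOT x1) — NOT x1 is true.
  18. (x3 OR x5 OR NOT x1) — x3 is true.
  19. (x8 OR NOT x9 OR x2) — x8 is true.
  20. (x8 OR NOT x7 OR NOT x2) — x8 is true.
  21. (x6 OR NOT x9 OR NOT x5) — NOT x5 is true.
  22. (x9 OR NOT x2 OR x7) — x9 is true.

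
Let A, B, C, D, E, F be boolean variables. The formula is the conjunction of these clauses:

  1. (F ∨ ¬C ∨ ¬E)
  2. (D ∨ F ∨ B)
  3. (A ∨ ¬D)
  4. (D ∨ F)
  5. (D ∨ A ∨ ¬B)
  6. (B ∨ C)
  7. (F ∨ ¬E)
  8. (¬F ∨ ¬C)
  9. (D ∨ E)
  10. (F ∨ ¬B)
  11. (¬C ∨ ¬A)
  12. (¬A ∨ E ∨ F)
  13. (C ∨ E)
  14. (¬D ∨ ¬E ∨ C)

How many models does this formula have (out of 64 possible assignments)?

Satisfying assignments:
  A=1 B=1 C=0 D=0 E=1 F=1
That's 1 in total.

1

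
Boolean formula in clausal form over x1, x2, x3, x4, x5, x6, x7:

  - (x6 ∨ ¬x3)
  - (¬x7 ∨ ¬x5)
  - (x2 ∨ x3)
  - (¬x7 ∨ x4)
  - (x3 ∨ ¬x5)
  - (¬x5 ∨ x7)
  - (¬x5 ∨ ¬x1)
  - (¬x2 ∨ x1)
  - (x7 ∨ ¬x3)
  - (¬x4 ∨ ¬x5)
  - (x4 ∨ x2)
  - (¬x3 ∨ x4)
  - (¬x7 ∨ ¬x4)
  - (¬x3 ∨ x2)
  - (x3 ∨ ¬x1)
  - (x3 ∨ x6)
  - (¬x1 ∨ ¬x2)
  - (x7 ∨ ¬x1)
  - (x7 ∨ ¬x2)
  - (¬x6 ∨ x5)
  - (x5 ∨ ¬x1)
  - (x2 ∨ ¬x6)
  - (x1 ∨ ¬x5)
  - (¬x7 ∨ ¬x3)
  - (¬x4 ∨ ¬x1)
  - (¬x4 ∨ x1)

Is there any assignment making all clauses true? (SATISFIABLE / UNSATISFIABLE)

x1 = True:
  propagation gives x5=False; an empty clause results — contradiction.
x1 = False:
  propagation gives x2=False, x3=True; an empty clause results — contradiction.
Every branch closes, so no satisfying assignment exists.

UNSATISFIABLE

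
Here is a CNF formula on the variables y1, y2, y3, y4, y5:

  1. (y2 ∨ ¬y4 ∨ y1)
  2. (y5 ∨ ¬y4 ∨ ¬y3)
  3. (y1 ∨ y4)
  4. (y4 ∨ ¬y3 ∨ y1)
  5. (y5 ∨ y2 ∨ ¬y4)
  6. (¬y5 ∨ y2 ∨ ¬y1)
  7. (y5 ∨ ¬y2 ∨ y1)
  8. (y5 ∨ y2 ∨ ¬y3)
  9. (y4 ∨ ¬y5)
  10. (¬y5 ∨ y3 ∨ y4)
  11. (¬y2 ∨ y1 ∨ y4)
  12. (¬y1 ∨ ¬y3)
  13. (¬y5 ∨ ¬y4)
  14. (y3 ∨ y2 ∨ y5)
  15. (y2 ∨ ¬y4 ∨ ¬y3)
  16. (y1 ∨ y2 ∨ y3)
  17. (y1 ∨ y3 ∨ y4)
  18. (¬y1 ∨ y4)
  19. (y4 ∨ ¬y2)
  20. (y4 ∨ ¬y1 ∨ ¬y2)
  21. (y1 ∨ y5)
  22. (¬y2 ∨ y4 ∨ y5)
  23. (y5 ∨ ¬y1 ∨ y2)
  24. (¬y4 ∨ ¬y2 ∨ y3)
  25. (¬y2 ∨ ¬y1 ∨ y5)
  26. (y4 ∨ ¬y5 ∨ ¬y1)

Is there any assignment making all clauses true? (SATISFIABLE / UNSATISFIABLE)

UNSATISFIABLE

y4 = True:
  propagation gives y5=False, y3=False, y2=True; an empty clause results — contradiction.
y4 = False:
  propagation gives y1=True; an empty clause results — contradiction.
Every branch closes, so no satisfying assignment exists.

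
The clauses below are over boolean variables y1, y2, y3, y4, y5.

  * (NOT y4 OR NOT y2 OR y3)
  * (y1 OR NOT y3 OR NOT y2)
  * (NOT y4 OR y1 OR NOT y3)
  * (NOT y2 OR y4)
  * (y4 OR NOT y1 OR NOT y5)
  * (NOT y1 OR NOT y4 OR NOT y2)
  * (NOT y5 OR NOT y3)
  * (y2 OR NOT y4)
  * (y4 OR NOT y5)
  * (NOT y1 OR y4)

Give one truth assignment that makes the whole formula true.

y1=0, y2=0, y3=1, y4=0, y5=0

Pure literal: y5 appears only negated; assign y5 = False.
Branch on y1: take y1 = False.
Branch on y2: take y2 = False.
  then y4 is forced to False.
y3 is now unconstrained; take y3 = True.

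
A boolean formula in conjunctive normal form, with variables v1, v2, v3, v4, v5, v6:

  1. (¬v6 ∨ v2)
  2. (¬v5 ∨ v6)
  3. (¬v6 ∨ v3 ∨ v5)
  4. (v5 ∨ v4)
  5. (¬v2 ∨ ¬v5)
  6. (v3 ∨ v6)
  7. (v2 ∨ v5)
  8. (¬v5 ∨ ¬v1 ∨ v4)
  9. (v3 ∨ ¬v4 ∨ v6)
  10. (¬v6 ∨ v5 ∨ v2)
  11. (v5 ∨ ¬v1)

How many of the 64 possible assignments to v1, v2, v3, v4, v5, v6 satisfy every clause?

2

The models are:
  v1=0 v2=1 v3=1 v4=1 v5=0 v6=0
  v1=0 v2=1 v3=1 v4=1 v5=0 v6=1
That's 2 in total.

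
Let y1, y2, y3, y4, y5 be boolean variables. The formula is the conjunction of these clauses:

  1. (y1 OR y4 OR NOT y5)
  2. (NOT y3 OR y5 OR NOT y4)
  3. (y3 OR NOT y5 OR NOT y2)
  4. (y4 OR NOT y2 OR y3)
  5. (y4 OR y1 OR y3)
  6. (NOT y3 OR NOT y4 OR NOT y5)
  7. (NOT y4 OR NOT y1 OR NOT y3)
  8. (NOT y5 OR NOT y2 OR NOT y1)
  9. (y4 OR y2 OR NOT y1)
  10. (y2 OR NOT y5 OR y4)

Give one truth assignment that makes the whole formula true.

y1=T, y2=T, y3=F, y4=T, y5=F

Check each clause:
  1. (y4 OR y1 OR NOT y5) — y1 is true.
  2. (NOT y3 OR y5 OR NOT y4) — NOT y3 is true.
  3. (y3 OR NOT y5 OR NOT y2) — NOT y5 is true.
  4. (NOT y2 OR y4 OR y3) — y4 is true.
  5. (y1 OR y3 OR y4) — y1 is true.
  6. (NOT y3 OR NOT y4 OR NOT y5) — NOT y5 is true.
  7. (NOT y4 OR NOT y1 OR NOT y3) — NOT y3 is true.
  8. (NOT y2 OR NOT y1 OR NOT y5) — NOT y5 is true.
  9. (NOT y1 OR y2 OR y4) — y2 is true.
  10. (NOT y5 OR y2 OR y4) — y2 is true.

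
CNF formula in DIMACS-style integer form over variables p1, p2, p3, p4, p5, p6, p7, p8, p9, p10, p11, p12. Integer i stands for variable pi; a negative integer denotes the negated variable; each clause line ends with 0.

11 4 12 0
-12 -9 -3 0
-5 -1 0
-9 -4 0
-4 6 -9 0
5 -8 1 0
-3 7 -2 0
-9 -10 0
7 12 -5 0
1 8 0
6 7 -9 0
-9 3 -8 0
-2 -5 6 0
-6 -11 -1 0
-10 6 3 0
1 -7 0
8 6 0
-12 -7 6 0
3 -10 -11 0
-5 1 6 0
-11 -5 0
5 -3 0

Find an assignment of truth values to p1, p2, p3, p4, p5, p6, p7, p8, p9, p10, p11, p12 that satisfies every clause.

p1 = T, p2 = F, p3 = F, p4 = F, p5 = F, p6 = F, p7 = F, p8 = T, p9 = F, p10 = F, p11 = F, p12 = T

p2 occurs only negated in the remaining clauses — set p2 = False.
Pure literal: p9 appears only negated; assign p9 = False.
Set p1 = True and propagate.
  then p5 is forced to False.
  then p3 is forced to False.
Set p4 = False and propagate.
The remaining clauses are satisfied by p6 = False, p7 = False, p8 = True, p10 = False, p11 = False, p12 = True.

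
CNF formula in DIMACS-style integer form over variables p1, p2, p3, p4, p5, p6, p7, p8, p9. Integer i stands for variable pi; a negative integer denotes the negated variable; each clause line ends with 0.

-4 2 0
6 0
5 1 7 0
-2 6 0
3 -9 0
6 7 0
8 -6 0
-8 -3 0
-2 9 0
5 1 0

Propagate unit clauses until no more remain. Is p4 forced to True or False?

False

(p6) is a unit clause: p6 = True.
(p8 \/ ~p6) with p6 = True leaves only p8, so p8 = True.
(~p3 \/ ~p8): since p8 = True, the clause reduces to (~p3). p3 = False.
From (~p9 \/ p3) and p3 = False: p9 = False.
(~p2 \/ p9) with p9 = False leaves only ~p2, so p2 = False.
From (~p4 \/ p2) and p2 = False: p4 = False.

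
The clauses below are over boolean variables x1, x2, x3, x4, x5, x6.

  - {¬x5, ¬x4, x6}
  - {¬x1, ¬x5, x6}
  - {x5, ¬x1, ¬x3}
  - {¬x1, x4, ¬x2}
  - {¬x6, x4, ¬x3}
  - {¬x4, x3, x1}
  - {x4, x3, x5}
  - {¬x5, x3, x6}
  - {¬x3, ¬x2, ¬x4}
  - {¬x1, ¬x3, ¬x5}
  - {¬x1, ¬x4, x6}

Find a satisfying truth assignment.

x2 occurs only negated in the remaining clauses — set x2 = False.
Set x1 = False and propagate.
The remaining clauses are satisfied by x3 = True, x4 = True, x5 = True, x6 = True.

x1 = False  x2 = False  x3 = True  x4 = True  x5 = True  x6 = True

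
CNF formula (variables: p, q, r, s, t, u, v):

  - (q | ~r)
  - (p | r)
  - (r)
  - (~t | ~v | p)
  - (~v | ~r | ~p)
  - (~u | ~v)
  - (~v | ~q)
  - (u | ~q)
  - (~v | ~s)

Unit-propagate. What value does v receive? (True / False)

False

(r) is a unit clause: r = True.
(~r | q) with r = True leaves only q, so q = True.
(~q | ~v) with q = True leaves only ~v, so v = False.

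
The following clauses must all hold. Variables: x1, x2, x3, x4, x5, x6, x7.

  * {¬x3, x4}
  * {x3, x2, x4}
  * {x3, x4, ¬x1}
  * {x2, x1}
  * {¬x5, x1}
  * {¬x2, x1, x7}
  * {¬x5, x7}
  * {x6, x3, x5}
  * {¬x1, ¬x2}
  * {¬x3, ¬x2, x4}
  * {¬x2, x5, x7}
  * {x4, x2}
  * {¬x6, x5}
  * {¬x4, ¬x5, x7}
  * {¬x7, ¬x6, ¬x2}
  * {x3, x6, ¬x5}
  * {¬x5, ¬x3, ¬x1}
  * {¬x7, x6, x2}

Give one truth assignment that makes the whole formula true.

x1=True, x2=False, x3=False, x4=True, x5=True, x6=True, x7=True

Set x1 = True and propagate.
  then x2 is forced to False.
  then x4 is forced to True.
Set x3 = False and propagate.
The remaining clauses are satisfied by x5 = True, x6 = True, x7 = True.
Every clause has at least one true literal under this assignment.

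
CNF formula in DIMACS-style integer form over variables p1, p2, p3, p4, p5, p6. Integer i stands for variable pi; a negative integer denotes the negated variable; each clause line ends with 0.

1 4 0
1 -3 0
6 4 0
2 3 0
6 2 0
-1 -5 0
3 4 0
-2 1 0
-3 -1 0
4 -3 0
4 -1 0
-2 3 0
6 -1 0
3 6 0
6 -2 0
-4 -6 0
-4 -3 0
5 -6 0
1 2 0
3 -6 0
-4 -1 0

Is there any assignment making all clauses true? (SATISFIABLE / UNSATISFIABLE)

p1 = True:
  propagation gives p5=False, p3=False, p2=True; an empty clause results — contradiction.
p1 = False:
  propagation gives p4=True, p3=False, p2=True; an empty clause results — contradiction.
Every branch closes, so no satisfying assignment exists.

UNSATISFIABLE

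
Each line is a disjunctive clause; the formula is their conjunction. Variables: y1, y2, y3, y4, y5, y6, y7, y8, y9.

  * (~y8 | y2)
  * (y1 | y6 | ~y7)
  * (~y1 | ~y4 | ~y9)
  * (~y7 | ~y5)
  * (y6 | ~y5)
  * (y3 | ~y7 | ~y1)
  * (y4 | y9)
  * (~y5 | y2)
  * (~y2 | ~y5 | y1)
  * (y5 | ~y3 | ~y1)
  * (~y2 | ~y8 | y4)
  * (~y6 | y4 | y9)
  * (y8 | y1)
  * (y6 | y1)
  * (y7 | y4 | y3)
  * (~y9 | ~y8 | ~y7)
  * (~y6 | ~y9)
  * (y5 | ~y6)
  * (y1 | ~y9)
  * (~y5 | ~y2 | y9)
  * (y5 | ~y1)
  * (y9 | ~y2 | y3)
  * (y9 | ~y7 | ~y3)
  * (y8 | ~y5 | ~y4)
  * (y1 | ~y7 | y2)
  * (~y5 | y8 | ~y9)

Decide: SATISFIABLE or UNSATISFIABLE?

UNSATISFIABLE

y1 = True:
  propagation gives y5=True, y7=False, y6=True, y2=True; an empty clause results — contradiction.
y1 = False:
  propagation gives y8=True, y2=True, y5=False, y4=True; an empty clause results — contradiction.
Every branch closes, so no satisfying assignment exists.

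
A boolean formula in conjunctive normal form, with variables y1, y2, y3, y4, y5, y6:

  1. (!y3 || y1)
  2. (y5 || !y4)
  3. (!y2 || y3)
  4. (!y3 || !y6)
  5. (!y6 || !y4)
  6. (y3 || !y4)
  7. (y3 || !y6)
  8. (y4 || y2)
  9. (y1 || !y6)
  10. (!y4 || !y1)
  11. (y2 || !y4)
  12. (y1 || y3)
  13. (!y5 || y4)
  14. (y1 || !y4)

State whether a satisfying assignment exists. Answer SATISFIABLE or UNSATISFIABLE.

y6 occurs only negated in the remaining clauses — set y6 = False.
Try y1 = True.
  then y4 is forced to False.
  then y2 is forced to True.
  then y3 is forced to True.
  then y5 is forced to False.
Every clause has at least one true literal under this assignment.
So y1 = T, y2 = T, y3 = T, y4 = F, y5 = F, y6 = F is a satisfying assignment.

SATISFIABLE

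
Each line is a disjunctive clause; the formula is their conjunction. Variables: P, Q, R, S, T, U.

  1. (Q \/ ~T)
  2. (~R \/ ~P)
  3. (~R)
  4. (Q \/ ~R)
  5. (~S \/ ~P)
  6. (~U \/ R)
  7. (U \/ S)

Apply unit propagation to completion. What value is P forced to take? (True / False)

Unit clause (~R) sets R = False.
(R \/ ~U) with R = False leaves only ~U, so U = False.
From (U \/ S) and U = False: S = True.
(~P \/ ~S): since S = True, the clause reduces to (~P). P = False.

False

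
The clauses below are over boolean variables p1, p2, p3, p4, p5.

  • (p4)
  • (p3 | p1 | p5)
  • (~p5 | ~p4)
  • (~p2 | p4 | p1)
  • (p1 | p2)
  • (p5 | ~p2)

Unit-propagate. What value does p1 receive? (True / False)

True

(p4) stands alone — p4 = True.
(~p4 | ~p5) with p4 = True leaves only ~p5, so p5 = False.
From (~p2 | p5) and p5 = False: p2 = False.
(p1 | p2): since p2 = False, the clause reduces to (p1). p1 = True.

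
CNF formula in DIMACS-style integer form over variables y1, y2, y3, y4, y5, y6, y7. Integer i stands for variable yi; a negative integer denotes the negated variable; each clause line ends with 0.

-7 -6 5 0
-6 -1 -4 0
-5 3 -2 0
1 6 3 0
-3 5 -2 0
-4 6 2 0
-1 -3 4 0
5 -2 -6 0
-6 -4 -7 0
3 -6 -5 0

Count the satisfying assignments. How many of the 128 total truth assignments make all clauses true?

Split on y6, then y3.
  y6=T, y3=T: 8 of the 32 assignments to (y1,y2,y4,y5,y7) work.
  y6=T, y3=F: remaining (y1,y2,y4,y5,y7) ∈ {(F,F,F,F,F); (F,F,T,F,F); (T,F,F,F,F)} — 3.
  y6=F, y3=T: y7 free; 5 ways for (y1,y2,y4,y5) × 2^1 = 10.
  y6=F, y3=F: y7 free; 4 ways for (y1,y2,y4,y5) × 2^1 = 8.
Total: 8 + 3 + 10 + 8 = 29.

29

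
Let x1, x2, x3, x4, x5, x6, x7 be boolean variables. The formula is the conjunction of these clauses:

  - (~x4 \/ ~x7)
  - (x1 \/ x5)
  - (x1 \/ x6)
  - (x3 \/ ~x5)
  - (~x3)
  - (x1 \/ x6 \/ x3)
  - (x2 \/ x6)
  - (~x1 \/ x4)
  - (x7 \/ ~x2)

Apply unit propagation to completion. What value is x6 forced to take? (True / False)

True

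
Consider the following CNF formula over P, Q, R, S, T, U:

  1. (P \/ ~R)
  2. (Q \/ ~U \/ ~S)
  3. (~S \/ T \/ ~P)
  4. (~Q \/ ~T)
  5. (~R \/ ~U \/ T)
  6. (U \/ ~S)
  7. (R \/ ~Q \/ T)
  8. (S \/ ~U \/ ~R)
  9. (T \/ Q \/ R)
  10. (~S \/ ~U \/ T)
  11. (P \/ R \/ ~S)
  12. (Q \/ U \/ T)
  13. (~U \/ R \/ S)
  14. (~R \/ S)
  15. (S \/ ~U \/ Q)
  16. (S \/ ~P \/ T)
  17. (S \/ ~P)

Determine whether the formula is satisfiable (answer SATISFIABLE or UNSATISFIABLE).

SATISFIABLE

Branch on P: take P = False.
  then R is forced to False.
  then S is forced to False.
  then U is forced to False.
Set Q = False and propagate.
  then T is forced to True.
So P=F, Q=F, R=F, S=F, T=T, U=F is a satisfying assignment.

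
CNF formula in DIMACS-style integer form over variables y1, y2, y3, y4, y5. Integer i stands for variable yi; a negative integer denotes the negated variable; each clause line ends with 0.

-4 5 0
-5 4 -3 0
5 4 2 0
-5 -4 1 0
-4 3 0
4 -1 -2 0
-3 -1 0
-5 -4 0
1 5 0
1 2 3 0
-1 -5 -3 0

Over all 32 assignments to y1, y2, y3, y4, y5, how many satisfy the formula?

2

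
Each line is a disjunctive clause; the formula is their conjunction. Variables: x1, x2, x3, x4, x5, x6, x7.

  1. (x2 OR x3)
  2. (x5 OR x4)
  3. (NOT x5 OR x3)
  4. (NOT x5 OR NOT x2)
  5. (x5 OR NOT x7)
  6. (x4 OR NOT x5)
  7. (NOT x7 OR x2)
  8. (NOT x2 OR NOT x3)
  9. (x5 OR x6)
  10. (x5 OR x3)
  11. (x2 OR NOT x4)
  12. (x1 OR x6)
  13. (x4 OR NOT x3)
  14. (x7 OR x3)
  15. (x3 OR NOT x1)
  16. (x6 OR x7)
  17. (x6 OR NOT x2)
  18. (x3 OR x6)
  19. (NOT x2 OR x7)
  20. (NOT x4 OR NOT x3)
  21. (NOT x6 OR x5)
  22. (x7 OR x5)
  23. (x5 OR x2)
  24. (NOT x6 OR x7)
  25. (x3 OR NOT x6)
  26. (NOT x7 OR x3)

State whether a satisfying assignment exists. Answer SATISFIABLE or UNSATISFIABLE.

UNSATISFIABLE

x3 = True:
  propagation gives x2=False, x7=False, x4=False; an empty clause results — contradiction.
x3 = False:
  propagation gives x2=True, x5=False; an empty clause results — contradiction.
Every branch closes, so no satisfying assignment exists.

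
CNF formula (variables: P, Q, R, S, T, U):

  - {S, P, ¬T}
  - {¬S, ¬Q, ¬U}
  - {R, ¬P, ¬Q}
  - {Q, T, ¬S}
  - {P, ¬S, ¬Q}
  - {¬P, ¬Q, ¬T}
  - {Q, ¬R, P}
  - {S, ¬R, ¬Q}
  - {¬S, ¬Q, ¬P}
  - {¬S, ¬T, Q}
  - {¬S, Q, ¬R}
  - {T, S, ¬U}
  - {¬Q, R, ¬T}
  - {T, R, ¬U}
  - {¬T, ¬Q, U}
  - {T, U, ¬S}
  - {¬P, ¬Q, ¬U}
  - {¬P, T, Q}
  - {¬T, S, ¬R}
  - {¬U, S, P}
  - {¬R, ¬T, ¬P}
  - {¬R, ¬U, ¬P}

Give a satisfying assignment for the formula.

Try P = False.
For the remaining variables, Q = True, R = False, S = False, T = False, U = False works.

P = F, Q = T, R = F, S = F, T = F, U = F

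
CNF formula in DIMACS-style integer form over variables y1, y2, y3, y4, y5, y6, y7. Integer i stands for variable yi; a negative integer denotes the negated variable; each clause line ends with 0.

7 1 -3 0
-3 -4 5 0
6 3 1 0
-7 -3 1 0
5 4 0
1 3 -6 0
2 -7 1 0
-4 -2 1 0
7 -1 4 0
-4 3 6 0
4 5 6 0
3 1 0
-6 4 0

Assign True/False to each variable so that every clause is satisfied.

Try y1 = True.
Branch on y3: take y3 = False.
For the remaining variables, y2 = False, y4 = True, y5 = False, y6 = True, y7 = False works.
Check each clause:
  1. (y1 OR NOT y3 OR y7) — y1 is true.
  2. (NOT y4 OR y5 OR NOT y3) — NOT y3 is true.
  3. (y3 OR y6 OR y1) — y1 is true.
  4. (y1 OR NOT y3 OR NOT y7) — y1 is true.
  5. (y5 OR y4) — y4 is true.
  6. (y1 OR NOT y6 OR y3) — y1 is true.
  7. (y1 OR y2 OR NOT y7) — y1 is true.
  8. (NOT y2 OR y1 OR NOT y4) — y1 is true.
  9. (y4 OR NOT y1 OR y7) — y4 is true.
  10. (y6 OR NOT y4 OR y3) — y6 is true.
  11. (y6 OR y5 OR y4) — y4 is true.
  12. (y1 OR y3) — y1 is true.
  13. (y4 OR NOT y6) — y4 is true.

y1 = T, y2 = F, y3 = F, y4 = T, y5 = F, y6 = T, y7 = F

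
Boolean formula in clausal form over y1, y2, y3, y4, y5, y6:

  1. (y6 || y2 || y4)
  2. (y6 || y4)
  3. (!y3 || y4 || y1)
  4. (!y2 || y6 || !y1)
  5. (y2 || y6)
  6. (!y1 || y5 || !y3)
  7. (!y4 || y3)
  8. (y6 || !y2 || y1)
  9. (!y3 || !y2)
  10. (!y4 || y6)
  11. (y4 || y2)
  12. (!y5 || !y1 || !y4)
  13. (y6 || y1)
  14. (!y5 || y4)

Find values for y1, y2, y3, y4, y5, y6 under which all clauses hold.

y1=False, y2=False, y3=True, y4=True, y5=True, y6=True

Pure literal: y6 appears only positively; assign y6 = True.
Branch on y1: take y1 = False.
For the remaining variables, y2 = False, y3 = True, y4 = True, y5 = True works.
Check each clause:
  1. (y6 || y2 || y4) — y4 is true.
  2. (y6 || y4) — y4 is true.
  3. (y1 || y4 || !y3) — y4 is true.
  4. (y6 || !y2 || !y1) — !y2 is true.
  5. (y2 || y6) — y6 is true.
  6. (!y1 || !y3 || y5) — y5 is true.
  7. (y3 || !y4) — y3 is true.
  8. (y6 || !y2 || y1) — !y2 is true.
  9. (!y2 || !y3) — !y2 is true.
  10. (y6 || !y4) — y6 is true.
  11. (y4 || y2) — y4 is true.
  12. (!y5 || !y1 || !y4) — !y1 is true.
  13. (y1 || y6) — y6 is true.
  14. (!y5 || y4) — y4 is true.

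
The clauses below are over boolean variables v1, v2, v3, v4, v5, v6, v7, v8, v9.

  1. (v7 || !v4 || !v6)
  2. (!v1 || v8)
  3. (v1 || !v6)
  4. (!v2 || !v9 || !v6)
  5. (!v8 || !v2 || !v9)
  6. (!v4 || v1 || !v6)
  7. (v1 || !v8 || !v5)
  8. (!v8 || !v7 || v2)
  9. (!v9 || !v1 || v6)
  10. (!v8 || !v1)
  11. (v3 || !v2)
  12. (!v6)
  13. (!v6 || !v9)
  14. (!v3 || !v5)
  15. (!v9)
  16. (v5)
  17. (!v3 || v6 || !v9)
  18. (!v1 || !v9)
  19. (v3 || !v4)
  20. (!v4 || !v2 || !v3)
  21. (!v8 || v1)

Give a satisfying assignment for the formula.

v1 = 0, v2 = 0, v3 = 0, v4 = 0, v5 = 1, v6 = 0, v7 = 0, v8 = 0, v9 = 0

Unit propagation: (!v6) forces v6 = False.
(!v9) is a unit clause, so v9 = False.
(v5) is a unit clause, so v5 = True.
(!v3) is a unit clause, so v3 = False.
Unit propagation: (!v2) forces v2 = False.
The clause (!v4) is unit: v4 must be False.
v7 occurs only negated in the remaining clauses — set v7 = False.
Set v1 = False and propagate.
  then v8 is forced to False.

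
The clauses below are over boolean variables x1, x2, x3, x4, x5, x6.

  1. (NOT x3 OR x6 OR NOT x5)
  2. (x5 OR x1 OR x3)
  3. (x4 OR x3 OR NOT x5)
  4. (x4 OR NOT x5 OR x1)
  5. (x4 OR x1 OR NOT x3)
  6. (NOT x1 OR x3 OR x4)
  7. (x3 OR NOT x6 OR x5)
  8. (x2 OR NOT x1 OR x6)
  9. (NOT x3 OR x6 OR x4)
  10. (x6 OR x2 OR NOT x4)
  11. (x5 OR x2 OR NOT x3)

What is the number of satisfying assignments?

18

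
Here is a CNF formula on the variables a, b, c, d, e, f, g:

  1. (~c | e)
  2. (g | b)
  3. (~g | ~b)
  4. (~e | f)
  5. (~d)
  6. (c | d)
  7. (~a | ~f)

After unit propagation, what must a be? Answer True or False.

False

(~d) is a unit clause: d = False.
From (d | c) and d = False: c = True.
From (~c | e) and c = True: e = True.
From (~e | f) and e = True: f = True.
In (~f | ~a), ~f is now false; ~a must hold, so a = False.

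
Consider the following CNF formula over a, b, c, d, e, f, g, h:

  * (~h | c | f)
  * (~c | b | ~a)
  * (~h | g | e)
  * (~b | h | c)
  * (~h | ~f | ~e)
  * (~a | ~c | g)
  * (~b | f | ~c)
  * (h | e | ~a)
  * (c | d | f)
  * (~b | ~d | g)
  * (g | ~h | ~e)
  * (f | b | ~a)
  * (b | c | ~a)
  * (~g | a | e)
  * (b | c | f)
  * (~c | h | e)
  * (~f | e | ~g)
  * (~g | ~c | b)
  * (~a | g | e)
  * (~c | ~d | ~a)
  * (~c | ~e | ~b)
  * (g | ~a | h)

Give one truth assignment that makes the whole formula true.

a=F, b=F, c=T, d=T, e=T, f=F, g=F, h=F

Set a = False and propagate.
Try b = False.
Try c = True.
  then g is forced to False.
For the remaining variables, d = True, e = True, f = False, h = False works.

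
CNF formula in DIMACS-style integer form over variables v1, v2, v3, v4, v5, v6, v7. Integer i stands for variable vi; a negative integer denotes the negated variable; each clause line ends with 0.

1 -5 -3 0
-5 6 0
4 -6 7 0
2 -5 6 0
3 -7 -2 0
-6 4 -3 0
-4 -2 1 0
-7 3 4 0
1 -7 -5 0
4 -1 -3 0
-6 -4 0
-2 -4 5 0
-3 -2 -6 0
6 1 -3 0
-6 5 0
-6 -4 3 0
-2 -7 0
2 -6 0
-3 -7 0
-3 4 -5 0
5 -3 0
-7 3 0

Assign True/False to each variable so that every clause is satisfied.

v1=F, v2=T, v3=F, v4=F, v5=F, v6=F, v7=F

Set v1 = False and propagate.
Set v2 = True and propagate.
  then v4 is forced to False.
  then v7 is forced to False.
  then v6 is forced to False.
  then v5 is forced to False.
  then v3 is forced to False.
Every clause has at least one true literal under this assignment.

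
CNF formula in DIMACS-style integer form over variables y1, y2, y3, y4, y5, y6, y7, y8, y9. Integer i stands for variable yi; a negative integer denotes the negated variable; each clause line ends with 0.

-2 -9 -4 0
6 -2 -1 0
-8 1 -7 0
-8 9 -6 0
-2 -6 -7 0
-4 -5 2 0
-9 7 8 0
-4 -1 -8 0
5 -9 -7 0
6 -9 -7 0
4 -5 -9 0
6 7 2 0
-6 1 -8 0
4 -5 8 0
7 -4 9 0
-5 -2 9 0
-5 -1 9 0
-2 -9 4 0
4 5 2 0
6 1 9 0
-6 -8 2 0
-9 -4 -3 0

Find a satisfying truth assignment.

y1=0, y2=1, y3=0, y4=0, y5=0, y6=1, y7=0, y8=0, y9=0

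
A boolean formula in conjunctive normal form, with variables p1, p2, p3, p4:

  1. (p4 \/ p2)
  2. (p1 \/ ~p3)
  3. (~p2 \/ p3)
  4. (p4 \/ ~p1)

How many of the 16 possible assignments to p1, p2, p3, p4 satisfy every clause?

4

The models are:
  p1=0 p2=0 p3=0 p4=1
  p1=1 p2=0 p3=0 p4=1
  p1=1 p2=0 p3=1 p4=1
  p1=1 p2=1 p3=1 p4=1
That's 4 in total.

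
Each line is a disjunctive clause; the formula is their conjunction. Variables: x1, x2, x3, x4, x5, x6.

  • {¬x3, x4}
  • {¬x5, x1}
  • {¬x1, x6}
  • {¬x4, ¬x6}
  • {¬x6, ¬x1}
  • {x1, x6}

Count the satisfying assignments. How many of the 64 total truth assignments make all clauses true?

2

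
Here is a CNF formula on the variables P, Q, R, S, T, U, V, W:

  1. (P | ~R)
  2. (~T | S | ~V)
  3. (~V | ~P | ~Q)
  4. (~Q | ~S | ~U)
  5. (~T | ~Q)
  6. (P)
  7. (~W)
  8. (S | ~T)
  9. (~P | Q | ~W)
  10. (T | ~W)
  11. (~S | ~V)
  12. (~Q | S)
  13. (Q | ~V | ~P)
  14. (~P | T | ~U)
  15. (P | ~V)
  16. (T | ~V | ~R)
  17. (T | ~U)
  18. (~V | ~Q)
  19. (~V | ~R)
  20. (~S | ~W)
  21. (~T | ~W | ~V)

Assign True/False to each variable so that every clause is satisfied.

P=True  Q=False  R=False  S=True  T=True  U=True  V=False  W=False

The clause (P) is unit: P must be True.
Unit propagation: (~W) forces W = False.
R occurs only negated in the remaining clauses — set R = False.
V occurs only negated in the remaining clauses — set V = False.
Branch on Q: take Q = False.
For the remaining variables, S = True, T = True, U = True works.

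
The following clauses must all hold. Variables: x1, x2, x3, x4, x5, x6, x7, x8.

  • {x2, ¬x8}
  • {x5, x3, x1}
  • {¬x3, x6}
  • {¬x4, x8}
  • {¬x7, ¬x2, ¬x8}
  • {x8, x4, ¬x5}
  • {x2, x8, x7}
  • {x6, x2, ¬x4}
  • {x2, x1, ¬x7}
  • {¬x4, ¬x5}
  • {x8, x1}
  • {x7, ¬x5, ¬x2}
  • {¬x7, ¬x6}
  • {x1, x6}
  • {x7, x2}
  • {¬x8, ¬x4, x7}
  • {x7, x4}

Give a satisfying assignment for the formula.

x1 = True, x2 = False, x3 = False, x4 = False, x5 = False, x6 = False, x7 = True, x8 = False

Pure literal: x1 appears only positively; assign x1 = True.
Branch on x2: take x2 = False.
  then x8 is forced to False.
  then x4 is forced to False.
  then x5 is forced to False.
  then x7 is forced to True.
  then x6 is forced to False.
  then x3 is forced to False.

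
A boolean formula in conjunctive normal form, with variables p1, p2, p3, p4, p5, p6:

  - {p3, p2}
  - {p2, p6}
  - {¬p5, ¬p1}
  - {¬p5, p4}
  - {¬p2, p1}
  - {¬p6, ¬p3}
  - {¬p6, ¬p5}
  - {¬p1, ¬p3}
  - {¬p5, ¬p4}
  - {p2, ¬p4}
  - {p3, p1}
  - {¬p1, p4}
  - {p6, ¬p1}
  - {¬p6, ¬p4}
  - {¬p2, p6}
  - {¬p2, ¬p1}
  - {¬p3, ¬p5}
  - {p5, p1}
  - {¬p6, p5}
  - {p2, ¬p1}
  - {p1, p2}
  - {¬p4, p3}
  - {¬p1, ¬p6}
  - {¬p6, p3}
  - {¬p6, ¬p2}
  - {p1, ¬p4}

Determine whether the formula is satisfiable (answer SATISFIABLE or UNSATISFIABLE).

p1 = True:
  propagation gives p5=False, p3=False, p2=True; an empty clause results — contradiction.
p1 = False:
  propagation gives p2=False; an empty clause results — contradiction.
Every branch closes, so no satisfying assignment exists.

UNSATISFIABLE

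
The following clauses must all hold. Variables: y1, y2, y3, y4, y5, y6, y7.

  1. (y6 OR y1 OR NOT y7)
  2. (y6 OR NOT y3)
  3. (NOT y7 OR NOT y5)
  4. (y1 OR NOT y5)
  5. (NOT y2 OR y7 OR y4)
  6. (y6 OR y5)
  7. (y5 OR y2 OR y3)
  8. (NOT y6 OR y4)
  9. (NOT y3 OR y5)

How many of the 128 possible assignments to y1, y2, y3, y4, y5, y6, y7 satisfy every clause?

11

Case analysis on y5 and y6:
  y5=T, y6=T: remaining (y1,y2,y3,y4,y7) ∈ {(T,F,F,T,F); (T,F,T,T,F); (T,T,F,T,F); (T,T,T,T,F)} — 4.
  y5=T, y6=F: remaining (y1,y2,y3,y4,y7) ∈ {(T,F,F,F,F); (T,F,F,T,F); (T,T,F,T,F)} — 3.
  y5=F, y6=T: remaining (y1,y2,y3,y4,y7) ∈ {(F,T,F,T,F); (F,T,F,T,T); (T,T,F,T,F); (T,T,F,T,T)} — 4.
  y5=F, y6=F: a clause becomes empty — 0.
Total: 4 + 3 + 4 + 0 = 11.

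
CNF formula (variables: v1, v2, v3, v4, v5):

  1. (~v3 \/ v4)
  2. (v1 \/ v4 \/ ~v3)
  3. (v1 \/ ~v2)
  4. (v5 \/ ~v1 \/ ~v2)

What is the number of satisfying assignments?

15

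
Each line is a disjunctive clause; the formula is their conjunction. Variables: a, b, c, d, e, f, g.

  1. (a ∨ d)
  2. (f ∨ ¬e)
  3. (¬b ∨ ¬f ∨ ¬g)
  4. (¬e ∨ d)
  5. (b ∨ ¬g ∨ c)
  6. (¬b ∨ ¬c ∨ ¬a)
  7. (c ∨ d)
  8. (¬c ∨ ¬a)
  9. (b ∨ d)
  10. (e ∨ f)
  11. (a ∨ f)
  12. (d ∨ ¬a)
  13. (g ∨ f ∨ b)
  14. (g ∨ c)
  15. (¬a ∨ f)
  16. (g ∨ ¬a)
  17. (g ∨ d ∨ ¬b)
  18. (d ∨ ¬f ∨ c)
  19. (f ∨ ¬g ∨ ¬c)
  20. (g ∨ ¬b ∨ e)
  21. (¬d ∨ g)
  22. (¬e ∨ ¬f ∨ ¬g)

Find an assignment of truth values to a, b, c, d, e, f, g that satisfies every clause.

a = F, b = F, c = T, d = T, e = F, f = T, g = T

Try a = False.
  then d is forced to True.
  then f is forced to True.
  then g is forced to True.
  then b is forced to False.
  then c is forced to True.
  then e is forced to False.
Every clause has at least one true literal under this assignment.
Check each clause:
  1. (a ∨ d) — d is true.
  2. (¬e ∨ f) — ¬e is true.
  3. (¬f ∨ ¬b ∨ ¬g) — ¬b is true.
  4. (d ∨ ¬e) — ¬e is true.
  5. (c ∨ ¬g ∨ b) — c is true.
  6. (¬b ∨ ¬a ∨ ¬c) — ¬a is true.
  7. (c ∨ d) — c is true.
  8. (¬a ∨ ¬c) — ¬a is true.
  9. (d ∨ b) — d is true.
  10. (f ∨ e) — f is true.
  11. (f ∨ a) — f is true.
  12. (d ∨ ¬a) — d is true.
  13. (f ∨ b ∨ g) — f is true.
  14. (g ∨ c) — c is true.
  15. (¬a ∨ f) — ¬a is true.
  16. (g ∨ ¬a) — ¬a is true.
  17. (¬b ∨ d ∨ g) — d is true.
  18. (¬f ∨ d ∨ c) — c is true.
  19. (¬g ∨ ¬c ∨ f) — f is true.
  20. (¬b ∨ e ∨ g) — ¬b is true.
  21. (¬d ∨ g) — g is true.
  22. (¬e ∨ ¬f ∨ ¬g) — ¬e is true.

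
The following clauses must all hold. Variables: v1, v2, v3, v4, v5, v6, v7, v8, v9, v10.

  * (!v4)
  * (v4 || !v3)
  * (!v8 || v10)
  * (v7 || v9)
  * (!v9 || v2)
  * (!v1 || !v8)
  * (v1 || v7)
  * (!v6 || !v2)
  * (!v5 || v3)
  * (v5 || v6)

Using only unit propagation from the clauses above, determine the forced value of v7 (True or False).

True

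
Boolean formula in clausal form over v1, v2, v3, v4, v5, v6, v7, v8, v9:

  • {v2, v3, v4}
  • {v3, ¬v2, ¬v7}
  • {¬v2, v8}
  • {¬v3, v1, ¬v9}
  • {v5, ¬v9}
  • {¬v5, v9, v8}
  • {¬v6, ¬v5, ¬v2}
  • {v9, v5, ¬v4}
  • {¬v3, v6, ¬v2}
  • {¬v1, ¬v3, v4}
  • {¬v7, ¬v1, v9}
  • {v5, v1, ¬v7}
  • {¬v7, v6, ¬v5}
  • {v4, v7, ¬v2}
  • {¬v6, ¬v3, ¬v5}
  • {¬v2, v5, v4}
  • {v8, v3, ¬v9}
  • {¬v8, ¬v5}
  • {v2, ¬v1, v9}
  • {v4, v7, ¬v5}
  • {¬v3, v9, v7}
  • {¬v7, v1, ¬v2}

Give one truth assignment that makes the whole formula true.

Try v1 = True.
For the remaining variables, v2 = False, v3 = True, v4 = True, v5 = True, v6 = False, v7 = False, v8 = False, v9 = True works.

v1 = 1  v2 = 0  v3 = 1  v4 = 1  v5 = 1  v6 = 0  v7 = 0  v8 = 0  v9 = 1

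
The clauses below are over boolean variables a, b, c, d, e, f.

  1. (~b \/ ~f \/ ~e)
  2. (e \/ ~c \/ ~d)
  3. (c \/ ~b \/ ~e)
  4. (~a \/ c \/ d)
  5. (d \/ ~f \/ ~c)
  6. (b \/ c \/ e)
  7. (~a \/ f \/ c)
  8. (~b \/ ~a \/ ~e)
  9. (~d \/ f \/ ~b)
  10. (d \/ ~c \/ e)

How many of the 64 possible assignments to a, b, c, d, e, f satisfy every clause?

Case analysis on c and e:
  c=T, e=T: 7 of the 16 assignments to (a,b,d,f) work.
  c=T, e=F: a clause becomes empty — 0.
  c=F, e=T: 5 of the 16 assignments to (a,b,d,f) work.
  c=F, e=F: remaining (a,b,d,f) ∈ {(F,T,F,F); (F,T,F,T); (F,T,T,T); (T,T,T,T)} — 4.
Total: 7 + 0 + 5 + 4 = 16.

16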